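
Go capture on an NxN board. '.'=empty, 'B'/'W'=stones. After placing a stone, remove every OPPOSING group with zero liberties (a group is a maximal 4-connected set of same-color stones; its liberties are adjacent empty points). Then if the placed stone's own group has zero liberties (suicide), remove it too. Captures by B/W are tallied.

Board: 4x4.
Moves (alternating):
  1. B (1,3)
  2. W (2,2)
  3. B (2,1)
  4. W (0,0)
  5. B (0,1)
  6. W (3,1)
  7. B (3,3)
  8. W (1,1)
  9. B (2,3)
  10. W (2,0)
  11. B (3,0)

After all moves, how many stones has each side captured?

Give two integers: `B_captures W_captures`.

Answer: 0 1

Derivation:
Move 1: B@(1,3) -> caps B=0 W=0
Move 2: W@(2,2) -> caps B=0 W=0
Move 3: B@(2,1) -> caps B=0 W=0
Move 4: W@(0,0) -> caps B=0 W=0
Move 5: B@(0,1) -> caps B=0 W=0
Move 6: W@(3,1) -> caps B=0 W=0
Move 7: B@(3,3) -> caps B=0 W=0
Move 8: W@(1,1) -> caps B=0 W=0
Move 9: B@(2,3) -> caps B=0 W=0
Move 10: W@(2,0) -> caps B=0 W=1
Move 11: B@(3,0) -> caps B=0 W=1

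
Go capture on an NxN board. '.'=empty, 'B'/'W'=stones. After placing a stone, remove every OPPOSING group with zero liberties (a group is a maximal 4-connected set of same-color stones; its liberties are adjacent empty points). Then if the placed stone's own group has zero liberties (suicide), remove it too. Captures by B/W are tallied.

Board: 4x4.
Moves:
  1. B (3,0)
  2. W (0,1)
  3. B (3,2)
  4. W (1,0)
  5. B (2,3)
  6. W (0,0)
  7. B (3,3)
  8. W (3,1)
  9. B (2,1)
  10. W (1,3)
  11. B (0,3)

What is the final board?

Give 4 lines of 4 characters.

Answer: WW.B
W..W
.B.B
B.BB

Derivation:
Move 1: B@(3,0) -> caps B=0 W=0
Move 2: W@(0,1) -> caps B=0 W=0
Move 3: B@(3,2) -> caps B=0 W=0
Move 4: W@(1,0) -> caps B=0 W=0
Move 5: B@(2,3) -> caps B=0 W=0
Move 6: W@(0,0) -> caps B=0 W=0
Move 7: B@(3,3) -> caps B=0 W=0
Move 8: W@(3,1) -> caps B=0 W=0
Move 9: B@(2,1) -> caps B=1 W=0
Move 10: W@(1,3) -> caps B=1 W=0
Move 11: B@(0,3) -> caps B=1 W=0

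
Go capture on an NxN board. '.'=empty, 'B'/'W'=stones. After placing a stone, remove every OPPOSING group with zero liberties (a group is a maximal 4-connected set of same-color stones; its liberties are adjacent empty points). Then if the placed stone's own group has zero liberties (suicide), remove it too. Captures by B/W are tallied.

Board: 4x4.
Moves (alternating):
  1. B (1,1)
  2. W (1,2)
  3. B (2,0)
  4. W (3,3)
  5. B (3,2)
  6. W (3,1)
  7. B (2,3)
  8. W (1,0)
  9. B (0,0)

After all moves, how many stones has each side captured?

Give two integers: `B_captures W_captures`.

Answer: 2 0

Derivation:
Move 1: B@(1,1) -> caps B=0 W=0
Move 2: W@(1,2) -> caps B=0 W=0
Move 3: B@(2,0) -> caps B=0 W=0
Move 4: W@(3,3) -> caps B=0 W=0
Move 5: B@(3,2) -> caps B=0 W=0
Move 6: W@(3,1) -> caps B=0 W=0
Move 7: B@(2,3) -> caps B=1 W=0
Move 8: W@(1,0) -> caps B=1 W=0
Move 9: B@(0,0) -> caps B=2 W=0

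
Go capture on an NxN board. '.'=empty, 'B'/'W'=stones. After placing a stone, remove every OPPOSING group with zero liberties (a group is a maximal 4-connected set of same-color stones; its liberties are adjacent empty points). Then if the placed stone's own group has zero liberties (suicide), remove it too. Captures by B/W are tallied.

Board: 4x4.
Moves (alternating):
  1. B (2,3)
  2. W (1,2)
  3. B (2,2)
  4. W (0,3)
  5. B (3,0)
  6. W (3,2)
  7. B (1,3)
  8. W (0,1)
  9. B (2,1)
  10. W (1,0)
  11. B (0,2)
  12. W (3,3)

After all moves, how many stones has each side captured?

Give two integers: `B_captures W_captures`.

Answer: 1 0

Derivation:
Move 1: B@(2,3) -> caps B=0 W=0
Move 2: W@(1,2) -> caps B=0 W=0
Move 3: B@(2,2) -> caps B=0 W=0
Move 4: W@(0,3) -> caps B=0 W=0
Move 5: B@(3,0) -> caps B=0 W=0
Move 6: W@(3,2) -> caps B=0 W=0
Move 7: B@(1,3) -> caps B=0 W=0
Move 8: W@(0,1) -> caps B=0 W=0
Move 9: B@(2,1) -> caps B=0 W=0
Move 10: W@(1,0) -> caps B=0 W=0
Move 11: B@(0,2) -> caps B=1 W=0
Move 12: W@(3,3) -> caps B=1 W=0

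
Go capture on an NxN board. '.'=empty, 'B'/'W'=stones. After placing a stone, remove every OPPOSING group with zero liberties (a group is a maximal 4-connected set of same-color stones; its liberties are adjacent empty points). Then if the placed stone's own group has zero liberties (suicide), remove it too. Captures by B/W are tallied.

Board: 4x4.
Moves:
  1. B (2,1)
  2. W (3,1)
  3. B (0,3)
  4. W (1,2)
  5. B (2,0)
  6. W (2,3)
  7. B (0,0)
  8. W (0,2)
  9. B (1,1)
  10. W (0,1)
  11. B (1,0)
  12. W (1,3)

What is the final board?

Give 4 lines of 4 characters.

Move 1: B@(2,1) -> caps B=0 W=0
Move 2: W@(3,1) -> caps B=0 W=0
Move 3: B@(0,3) -> caps B=0 W=0
Move 4: W@(1,2) -> caps B=0 W=0
Move 5: B@(2,0) -> caps B=0 W=0
Move 6: W@(2,3) -> caps B=0 W=0
Move 7: B@(0,0) -> caps B=0 W=0
Move 8: W@(0,2) -> caps B=0 W=0
Move 9: B@(1,1) -> caps B=0 W=0
Move 10: W@(0,1) -> caps B=0 W=0
Move 11: B@(1,0) -> caps B=0 W=0
Move 12: W@(1,3) -> caps B=0 W=1

Answer: BWW.
BBWW
BB.W
.W..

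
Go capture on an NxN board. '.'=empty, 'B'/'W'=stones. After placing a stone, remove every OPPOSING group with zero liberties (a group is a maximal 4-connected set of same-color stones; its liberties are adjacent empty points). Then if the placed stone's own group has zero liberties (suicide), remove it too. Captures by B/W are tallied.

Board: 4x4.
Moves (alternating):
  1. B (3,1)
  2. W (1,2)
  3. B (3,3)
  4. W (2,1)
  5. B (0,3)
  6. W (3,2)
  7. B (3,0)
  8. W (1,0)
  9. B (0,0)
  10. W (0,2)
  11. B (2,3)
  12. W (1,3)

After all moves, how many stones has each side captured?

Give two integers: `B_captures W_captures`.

Move 1: B@(3,1) -> caps B=0 W=0
Move 2: W@(1,2) -> caps B=0 W=0
Move 3: B@(3,3) -> caps B=0 W=0
Move 4: W@(2,1) -> caps B=0 W=0
Move 5: B@(0,3) -> caps B=0 W=0
Move 6: W@(3,2) -> caps B=0 W=0
Move 7: B@(3,0) -> caps B=0 W=0
Move 8: W@(1,0) -> caps B=0 W=0
Move 9: B@(0,0) -> caps B=0 W=0
Move 10: W@(0,2) -> caps B=0 W=0
Move 11: B@(2,3) -> caps B=0 W=0
Move 12: W@(1,3) -> caps B=0 W=1

Answer: 0 1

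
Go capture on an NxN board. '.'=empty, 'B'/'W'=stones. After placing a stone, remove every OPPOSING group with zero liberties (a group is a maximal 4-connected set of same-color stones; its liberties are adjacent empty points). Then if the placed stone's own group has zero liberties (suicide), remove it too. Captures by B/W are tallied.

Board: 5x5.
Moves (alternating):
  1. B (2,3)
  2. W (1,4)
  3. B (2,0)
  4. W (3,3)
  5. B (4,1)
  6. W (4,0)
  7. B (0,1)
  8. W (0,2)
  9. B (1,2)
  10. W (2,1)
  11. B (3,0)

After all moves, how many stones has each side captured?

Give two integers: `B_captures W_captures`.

Answer: 1 0

Derivation:
Move 1: B@(2,3) -> caps B=0 W=0
Move 2: W@(1,4) -> caps B=0 W=0
Move 3: B@(2,0) -> caps B=0 W=0
Move 4: W@(3,3) -> caps B=0 W=0
Move 5: B@(4,1) -> caps B=0 W=0
Move 6: W@(4,0) -> caps B=0 W=0
Move 7: B@(0,1) -> caps B=0 W=0
Move 8: W@(0,2) -> caps B=0 W=0
Move 9: B@(1,2) -> caps B=0 W=0
Move 10: W@(2,1) -> caps B=0 W=0
Move 11: B@(3,0) -> caps B=1 W=0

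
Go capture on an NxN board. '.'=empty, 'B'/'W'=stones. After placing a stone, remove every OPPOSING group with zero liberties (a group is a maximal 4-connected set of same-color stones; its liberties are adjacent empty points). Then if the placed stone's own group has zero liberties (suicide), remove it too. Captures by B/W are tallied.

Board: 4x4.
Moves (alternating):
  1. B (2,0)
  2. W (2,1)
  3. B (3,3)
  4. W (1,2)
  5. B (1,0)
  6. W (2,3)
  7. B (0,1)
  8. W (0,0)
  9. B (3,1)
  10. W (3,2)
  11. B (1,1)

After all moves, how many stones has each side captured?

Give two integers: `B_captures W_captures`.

Move 1: B@(2,0) -> caps B=0 W=0
Move 2: W@(2,1) -> caps B=0 W=0
Move 3: B@(3,3) -> caps B=0 W=0
Move 4: W@(1,2) -> caps B=0 W=0
Move 5: B@(1,0) -> caps B=0 W=0
Move 6: W@(2,3) -> caps B=0 W=0
Move 7: B@(0,1) -> caps B=0 W=0
Move 8: W@(0,0) -> caps B=0 W=0
Move 9: B@(3,1) -> caps B=0 W=0
Move 10: W@(3,2) -> caps B=0 W=1
Move 11: B@(1,1) -> caps B=0 W=1

Answer: 0 1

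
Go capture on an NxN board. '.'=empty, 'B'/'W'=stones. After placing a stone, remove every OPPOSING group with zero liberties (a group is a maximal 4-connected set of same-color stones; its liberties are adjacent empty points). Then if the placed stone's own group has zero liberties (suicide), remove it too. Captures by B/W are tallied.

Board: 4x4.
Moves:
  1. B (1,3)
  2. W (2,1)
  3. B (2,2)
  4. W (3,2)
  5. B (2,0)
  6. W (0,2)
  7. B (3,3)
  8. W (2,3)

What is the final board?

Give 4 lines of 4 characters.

Answer: ..W.
...B
BWBW
..W.

Derivation:
Move 1: B@(1,3) -> caps B=0 W=0
Move 2: W@(2,1) -> caps B=0 W=0
Move 3: B@(2,2) -> caps B=0 W=0
Move 4: W@(3,2) -> caps B=0 W=0
Move 5: B@(2,0) -> caps B=0 W=0
Move 6: W@(0,2) -> caps B=0 W=0
Move 7: B@(3,3) -> caps B=0 W=0
Move 8: W@(2,3) -> caps B=0 W=1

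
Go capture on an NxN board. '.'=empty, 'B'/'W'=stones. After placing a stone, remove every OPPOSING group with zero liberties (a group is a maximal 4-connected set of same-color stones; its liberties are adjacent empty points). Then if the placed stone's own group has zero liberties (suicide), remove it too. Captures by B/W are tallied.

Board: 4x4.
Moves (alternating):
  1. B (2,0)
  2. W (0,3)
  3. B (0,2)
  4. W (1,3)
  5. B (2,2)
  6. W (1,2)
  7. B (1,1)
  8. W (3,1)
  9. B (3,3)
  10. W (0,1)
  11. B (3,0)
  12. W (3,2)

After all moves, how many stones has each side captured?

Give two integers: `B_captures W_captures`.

Move 1: B@(2,0) -> caps B=0 W=0
Move 2: W@(0,3) -> caps B=0 W=0
Move 3: B@(0,2) -> caps B=0 W=0
Move 4: W@(1,3) -> caps B=0 W=0
Move 5: B@(2,2) -> caps B=0 W=0
Move 6: W@(1,2) -> caps B=0 W=0
Move 7: B@(1,1) -> caps B=0 W=0
Move 8: W@(3,1) -> caps B=0 W=0
Move 9: B@(3,3) -> caps B=0 W=0
Move 10: W@(0,1) -> caps B=0 W=1
Move 11: B@(3,0) -> caps B=0 W=1
Move 12: W@(3,2) -> caps B=0 W=1

Answer: 0 1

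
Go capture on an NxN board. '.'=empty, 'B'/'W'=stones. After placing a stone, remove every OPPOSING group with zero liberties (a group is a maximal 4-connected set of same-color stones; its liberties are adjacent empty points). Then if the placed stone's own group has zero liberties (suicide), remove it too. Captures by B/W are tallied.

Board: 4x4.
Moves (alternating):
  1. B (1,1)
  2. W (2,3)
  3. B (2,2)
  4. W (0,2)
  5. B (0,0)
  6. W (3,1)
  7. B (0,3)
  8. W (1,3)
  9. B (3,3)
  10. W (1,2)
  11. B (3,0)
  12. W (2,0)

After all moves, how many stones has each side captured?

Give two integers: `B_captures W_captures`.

Move 1: B@(1,1) -> caps B=0 W=0
Move 2: W@(2,3) -> caps B=0 W=0
Move 3: B@(2,2) -> caps B=0 W=0
Move 4: W@(0,2) -> caps B=0 W=0
Move 5: B@(0,0) -> caps B=0 W=0
Move 6: W@(3,1) -> caps B=0 W=0
Move 7: B@(0,3) -> caps B=0 W=0
Move 8: W@(1,3) -> caps B=0 W=1
Move 9: B@(3,3) -> caps B=0 W=1
Move 10: W@(1,2) -> caps B=0 W=1
Move 11: B@(3,0) -> caps B=0 W=1
Move 12: W@(2,0) -> caps B=0 W=2

Answer: 0 2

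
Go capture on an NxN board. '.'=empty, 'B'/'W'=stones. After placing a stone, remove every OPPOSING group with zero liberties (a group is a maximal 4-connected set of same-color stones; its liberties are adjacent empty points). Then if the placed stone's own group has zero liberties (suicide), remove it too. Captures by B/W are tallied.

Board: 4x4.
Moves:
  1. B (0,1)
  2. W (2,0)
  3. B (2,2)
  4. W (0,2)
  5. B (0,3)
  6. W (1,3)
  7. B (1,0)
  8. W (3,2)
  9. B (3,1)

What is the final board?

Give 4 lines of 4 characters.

Answer: .BW.
B..W
W.B.
.BW.

Derivation:
Move 1: B@(0,1) -> caps B=0 W=0
Move 2: W@(2,0) -> caps B=0 W=0
Move 3: B@(2,2) -> caps B=0 W=0
Move 4: W@(0,2) -> caps B=0 W=0
Move 5: B@(0,3) -> caps B=0 W=0
Move 6: W@(1,3) -> caps B=0 W=1
Move 7: B@(1,0) -> caps B=0 W=1
Move 8: W@(3,2) -> caps B=0 W=1
Move 9: B@(3,1) -> caps B=0 W=1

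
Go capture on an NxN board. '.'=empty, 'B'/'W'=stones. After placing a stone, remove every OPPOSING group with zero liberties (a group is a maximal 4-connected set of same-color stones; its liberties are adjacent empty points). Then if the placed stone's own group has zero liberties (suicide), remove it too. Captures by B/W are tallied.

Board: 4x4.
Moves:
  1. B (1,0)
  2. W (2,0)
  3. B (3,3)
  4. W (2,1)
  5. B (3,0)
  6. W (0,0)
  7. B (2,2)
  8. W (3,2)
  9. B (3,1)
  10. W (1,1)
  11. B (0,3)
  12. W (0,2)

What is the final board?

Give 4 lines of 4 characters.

Move 1: B@(1,0) -> caps B=0 W=0
Move 2: W@(2,0) -> caps B=0 W=0
Move 3: B@(3,3) -> caps B=0 W=0
Move 4: W@(2,1) -> caps B=0 W=0
Move 5: B@(3,0) -> caps B=0 W=0
Move 6: W@(0,0) -> caps B=0 W=0
Move 7: B@(2,2) -> caps B=0 W=0
Move 8: W@(3,2) -> caps B=0 W=0
Move 9: B@(3,1) -> caps B=1 W=0
Move 10: W@(1,1) -> caps B=1 W=1
Move 11: B@(0,3) -> caps B=1 W=1
Move 12: W@(0,2) -> caps B=1 W=1

Answer: W.WB
.W..
WWB.
BB.B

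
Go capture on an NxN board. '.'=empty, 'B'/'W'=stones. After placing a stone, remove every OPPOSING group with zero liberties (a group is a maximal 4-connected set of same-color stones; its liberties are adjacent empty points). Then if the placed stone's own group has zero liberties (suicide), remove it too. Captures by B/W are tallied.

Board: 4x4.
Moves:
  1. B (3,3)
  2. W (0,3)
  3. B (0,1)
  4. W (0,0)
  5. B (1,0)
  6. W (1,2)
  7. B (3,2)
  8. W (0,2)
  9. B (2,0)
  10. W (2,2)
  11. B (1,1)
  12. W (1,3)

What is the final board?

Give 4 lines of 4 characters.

Answer: .BWW
BBWW
B.W.
..BB

Derivation:
Move 1: B@(3,3) -> caps B=0 W=0
Move 2: W@(0,3) -> caps B=0 W=0
Move 3: B@(0,1) -> caps B=0 W=0
Move 4: W@(0,0) -> caps B=0 W=0
Move 5: B@(1,0) -> caps B=1 W=0
Move 6: W@(1,2) -> caps B=1 W=0
Move 7: B@(3,2) -> caps B=1 W=0
Move 8: W@(0,2) -> caps B=1 W=0
Move 9: B@(2,0) -> caps B=1 W=0
Move 10: W@(2,2) -> caps B=1 W=0
Move 11: B@(1,1) -> caps B=1 W=0
Move 12: W@(1,3) -> caps B=1 W=0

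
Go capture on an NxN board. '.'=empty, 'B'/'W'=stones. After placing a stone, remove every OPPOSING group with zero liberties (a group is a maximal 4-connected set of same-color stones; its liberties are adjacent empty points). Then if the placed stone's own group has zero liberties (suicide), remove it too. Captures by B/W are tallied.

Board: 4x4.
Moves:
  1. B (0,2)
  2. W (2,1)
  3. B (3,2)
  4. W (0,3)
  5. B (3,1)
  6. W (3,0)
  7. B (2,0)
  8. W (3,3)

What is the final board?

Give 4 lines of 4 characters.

Answer: ..BW
....
BW..
.BBW

Derivation:
Move 1: B@(0,2) -> caps B=0 W=0
Move 2: W@(2,1) -> caps B=0 W=0
Move 3: B@(3,2) -> caps B=0 W=0
Move 4: W@(0,3) -> caps B=0 W=0
Move 5: B@(3,1) -> caps B=0 W=0
Move 6: W@(3,0) -> caps B=0 W=0
Move 7: B@(2,0) -> caps B=1 W=0
Move 8: W@(3,3) -> caps B=1 W=0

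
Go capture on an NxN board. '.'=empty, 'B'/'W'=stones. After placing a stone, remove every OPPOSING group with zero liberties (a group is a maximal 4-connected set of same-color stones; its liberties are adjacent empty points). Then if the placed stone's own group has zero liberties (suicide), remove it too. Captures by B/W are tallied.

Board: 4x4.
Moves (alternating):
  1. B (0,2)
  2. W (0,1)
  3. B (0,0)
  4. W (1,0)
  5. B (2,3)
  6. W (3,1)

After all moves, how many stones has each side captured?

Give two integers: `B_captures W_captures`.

Answer: 0 1

Derivation:
Move 1: B@(0,2) -> caps B=0 W=0
Move 2: W@(0,1) -> caps B=0 W=0
Move 3: B@(0,0) -> caps B=0 W=0
Move 4: W@(1,0) -> caps B=0 W=1
Move 5: B@(2,3) -> caps B=0 W=1
Move 6: W@(3,1) -> caps B=0 W=1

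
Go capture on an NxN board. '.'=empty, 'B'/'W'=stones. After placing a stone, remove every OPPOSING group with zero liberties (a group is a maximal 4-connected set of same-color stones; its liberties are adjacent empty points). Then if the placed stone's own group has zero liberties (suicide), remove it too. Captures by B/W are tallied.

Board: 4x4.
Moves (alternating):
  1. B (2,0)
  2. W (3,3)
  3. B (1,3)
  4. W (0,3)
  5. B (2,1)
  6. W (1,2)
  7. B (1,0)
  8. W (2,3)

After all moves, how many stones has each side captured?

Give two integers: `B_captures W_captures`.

Move 1: B@(2,0) -> caps B=0 W=0
Move 2: W@(3,3) -> caps B=0 W=0
Move 3: B@(1,3) -> caps B=0 W=0
Move 4: W@(0,3) -> caps B=0 W=0
Move 5: B@(2,1) -> caps B=0 W=0
Move 6: W@(1,2) -> caps B=0 W=0
Move 7: B@(1,0) -> caps B=0 W=0
Move 8: W@(2,3) -> caps B=0 W=1

Answer: 0 1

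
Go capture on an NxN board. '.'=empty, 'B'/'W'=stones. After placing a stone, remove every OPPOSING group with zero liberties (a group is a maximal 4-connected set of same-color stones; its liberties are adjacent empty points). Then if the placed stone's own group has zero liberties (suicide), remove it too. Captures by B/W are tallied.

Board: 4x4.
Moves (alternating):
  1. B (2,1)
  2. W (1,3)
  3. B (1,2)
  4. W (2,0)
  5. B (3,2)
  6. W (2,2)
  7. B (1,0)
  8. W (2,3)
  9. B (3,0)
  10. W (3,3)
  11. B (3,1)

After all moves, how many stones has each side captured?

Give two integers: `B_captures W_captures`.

Answer: 1 0

Derivation:
Move 1: B@(2,1) -> caps B=0 W=0
Move 2: W@(1,3) -> caps B=0 W=0
Move 3: B@(1,2) -> caps B=0 W=0
Move 4: W@(2,0) -> caps B=0 W=0
Move 5: B@(3,2) -> caps B=0 W=0
Move 6: W@(2,2) -> caps B=0 W=0
Move 7: B@(1,0) -> caps B=0 W=0
Move 8: W@(2,3) -> caps B=0 W=0
Move 9: B@(3,0) -> caps B=1 W=0
Move 10: W@(3,3) -> caps B=1 W=0
Move 11: B@(3,1) -> caps B=1 W=0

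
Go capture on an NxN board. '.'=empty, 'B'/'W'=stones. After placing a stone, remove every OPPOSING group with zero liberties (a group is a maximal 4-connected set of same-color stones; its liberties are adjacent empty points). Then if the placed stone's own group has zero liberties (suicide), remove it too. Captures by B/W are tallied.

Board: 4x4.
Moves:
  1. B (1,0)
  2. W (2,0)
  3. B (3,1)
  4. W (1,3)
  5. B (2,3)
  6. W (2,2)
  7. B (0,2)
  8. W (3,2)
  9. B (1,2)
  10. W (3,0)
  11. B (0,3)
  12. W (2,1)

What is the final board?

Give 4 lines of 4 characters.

Answer: ..BB
B.B.
WWWB
W.W.

Derivation:
Move 1: B@(1,0) -> caps B=0 W=0
Move 2: W@(2,0) -> caps B=0 W=0
Move 3: B@(3,1) -> caps B=0 W=0
Move 4: W@(1,3) -> caps B=0 W=0
Move 5: B@(2,3) -> caps B=0 W=0
Move 6: W@(2,2) -> caps B=0 W=0
Move 7: B@(0,2) -> caps B=0 W=0
Move 8: W@(3,2) -> caps B=0 W=0
Move 9: B@(1,2) -> caps B=0 W=0
Move 10: W@(3,0) -> caps B=0 W=0
Move 11: B@(0,3) -> caps B=1 W=0
Move 12: W@(2,1) -> caps B=1 W=1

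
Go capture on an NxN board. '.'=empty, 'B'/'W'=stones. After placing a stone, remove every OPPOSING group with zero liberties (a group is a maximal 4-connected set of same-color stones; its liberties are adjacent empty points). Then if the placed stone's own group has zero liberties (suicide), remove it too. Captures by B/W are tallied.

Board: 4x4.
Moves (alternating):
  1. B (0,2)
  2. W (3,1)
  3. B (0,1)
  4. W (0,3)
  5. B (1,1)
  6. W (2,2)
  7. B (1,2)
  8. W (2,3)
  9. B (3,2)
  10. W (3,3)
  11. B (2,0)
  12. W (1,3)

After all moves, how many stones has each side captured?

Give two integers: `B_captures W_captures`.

Move 1: B@(0,2) -> caps B=0 W=0
Move 2: W@(3,1) -> caps B=0 W=0
Move 3: B@(0,1) -> caps B=0 W=0
Move 4: W@(0,3) -> caps B=0 W=0
Move 5: B@(1,1) -> caps B=0 W=0
Move 6: W@(2,2) -> caps B=0 W=0
Move 7: B@(1,2) -> caps B=0 W=0
Move 8: W@(2,3) -> caps B=0 W=0
Move 9: B@(3,2) -> caps B=0 W=0
Move 10: W@(3,3) -> caps B=0 W=1
Move 11: B@(2,0) -> caps B=0 W=1
Move 12: W@(1,3) -> caps B=0 W=1

Answer: 0 1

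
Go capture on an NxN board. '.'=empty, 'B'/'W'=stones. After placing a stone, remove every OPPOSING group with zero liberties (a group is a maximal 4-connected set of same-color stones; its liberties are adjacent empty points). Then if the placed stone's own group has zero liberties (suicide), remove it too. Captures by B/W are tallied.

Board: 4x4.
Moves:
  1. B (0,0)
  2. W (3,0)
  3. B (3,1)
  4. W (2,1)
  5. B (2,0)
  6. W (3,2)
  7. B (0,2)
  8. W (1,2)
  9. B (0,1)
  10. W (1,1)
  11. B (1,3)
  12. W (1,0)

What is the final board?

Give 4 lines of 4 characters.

Answer: BBB.
WWWB
BW..
.BW.

Derivation:
Move 1: B@(0,0) -> caps B=0 W=0
Move 2: W@(3,0) -> caps B=0 W=0
Move 3: B@(3,1) -> caps B=0 W=0
Move 4: W@(2,1) -> caps B=0 W=0
Move 5: B@(2,0) -> caps B=1 W=0
Move 6: W@(3,2) -> caps B=1 W=0
Move 7: B@(0,2) -> caps B=1 W=0
Move 8: W@(1,2) -> caps B=1 W=0
Move 9: B@(0,1) -> caps B=1 W=0
Move 10: W@(1,1) -> caps B=1 W=0
Move 11: B@(1,3) -> caps B=1 W=0
Move 12: W@(1,0) -> caps B=1 W=0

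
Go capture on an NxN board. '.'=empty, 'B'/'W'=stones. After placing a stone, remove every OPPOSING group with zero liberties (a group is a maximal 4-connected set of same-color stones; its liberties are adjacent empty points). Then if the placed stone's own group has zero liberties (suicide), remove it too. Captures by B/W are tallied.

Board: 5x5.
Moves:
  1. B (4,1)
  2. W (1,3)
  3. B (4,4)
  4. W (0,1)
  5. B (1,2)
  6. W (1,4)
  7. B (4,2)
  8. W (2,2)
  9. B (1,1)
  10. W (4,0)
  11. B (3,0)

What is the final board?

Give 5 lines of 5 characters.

Answer: .W...
.BBWW
..W..
B....
.BB.B

Derivation:
Move 1: B@(4,1) -> caps B=0 W=0
Move 2: W@(1,3) -> caps B=0 W=0
Move 3: B@(4,4) -> caps B=0 W=0
Move 4: W@(0,1) -> caps B=0 W=0
Move 5: B@(1,2) -> caps B=0 W=0
Move 6: W@(1,4) -> caps B=0 W=0
Move 7: B@(4,2) -> caps B=0 W=0
Move 8: W@(2,2) -> caps B=0 W=0
Move 9: B@(1,1) -> caps B=0 W=0
Move 10: W@(4,0) -> caps B=0 W=0
Move 11: B@(3,0) -> caps B=1 W=0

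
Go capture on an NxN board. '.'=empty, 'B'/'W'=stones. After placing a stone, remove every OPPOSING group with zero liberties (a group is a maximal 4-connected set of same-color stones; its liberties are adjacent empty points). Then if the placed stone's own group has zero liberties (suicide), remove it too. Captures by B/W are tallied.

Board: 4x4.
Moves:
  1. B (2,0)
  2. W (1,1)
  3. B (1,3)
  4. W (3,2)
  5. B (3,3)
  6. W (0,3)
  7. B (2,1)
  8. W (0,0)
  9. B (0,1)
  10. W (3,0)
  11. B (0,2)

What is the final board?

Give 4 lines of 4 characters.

Answer: WBB.
.W.B
BB..
W.WB

Derivation:
Move 1: B@(2,0) -> caps B=0 W=0
Move 2: W@(1,1) -> caps B=0 W=0
Move 3: B@(1,3) -> caps B=0 W=0
Move 4: W@(3,2) -> caps B=0 W=0
Move 5: B@(3,3) -> caps B=0 W=0
Move 6: W@(0,3) -> caps B=0 W=0
Move 7: B@(2,1) -> caps B=0 W=0
Move 8: W@(0,0) -> caps B=0 W=0
Move 9: B@(0,1) -> caps B=0 W=0
Move 10: W@(3,0) -> caps B=0 W=0
Move 11: B@(0,2) -> caps B=1 W=0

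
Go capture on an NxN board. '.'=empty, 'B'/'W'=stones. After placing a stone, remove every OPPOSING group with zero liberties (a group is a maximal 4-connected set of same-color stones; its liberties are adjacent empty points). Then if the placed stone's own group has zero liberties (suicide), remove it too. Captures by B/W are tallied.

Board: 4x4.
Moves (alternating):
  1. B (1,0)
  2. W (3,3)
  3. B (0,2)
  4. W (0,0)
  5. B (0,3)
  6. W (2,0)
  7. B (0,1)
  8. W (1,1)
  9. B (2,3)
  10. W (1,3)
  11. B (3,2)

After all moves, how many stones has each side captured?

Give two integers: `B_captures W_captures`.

Move 1: B@(1,0) -> caps B=0 W=0
Move 2: W@(3,3) -> caps B=0 W=0
Move 3: B@(0,2) -> caps B=0 W=0
Move 4: W@(0,0) -> caps B=0 W=0
Move 5: B@(0,3) -> caps B=0 W=0
Move 6: W@(2,0) -> caps B=0 W=0
Move 7: B@(0,1) -> caps B=1 W=0
Move 8: W@(1,1) -> caps B=1 W=0
Move 9: B@(2,3) -> caps B=1 W=0
Move 10: W@(1,3) -> caps B=1 W=0
Move 11: B@(3,2) -> caps B=2 W=0

Answer: 2 0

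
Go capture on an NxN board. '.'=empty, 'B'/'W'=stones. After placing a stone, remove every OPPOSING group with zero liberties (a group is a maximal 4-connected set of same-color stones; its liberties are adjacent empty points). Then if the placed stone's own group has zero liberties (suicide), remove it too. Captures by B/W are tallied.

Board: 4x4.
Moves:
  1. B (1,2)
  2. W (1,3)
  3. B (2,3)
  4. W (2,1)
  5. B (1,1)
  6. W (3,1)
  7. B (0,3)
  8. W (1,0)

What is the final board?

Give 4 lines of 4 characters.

Answer: ...B
WBB.
.W.B
.W..

Derivation:
Move 1: B@(1,2) -> caps B=0 W=0
Move 2: W@(1,3) -> caps B=0 W=0
Move 3: B@(2,3) -> caps B=0 W=0
Move 4: W@(2,1) -> caps B=0 W=0
Move 5: B@(1,1) -> caps B=0 W=0
Move 6: W@(3,1) -> caps B=0 W=0
Move 7: B@(0,3) -> caps B=1 W=0
Move 8: W@(1,0) -> caps B=1 W=0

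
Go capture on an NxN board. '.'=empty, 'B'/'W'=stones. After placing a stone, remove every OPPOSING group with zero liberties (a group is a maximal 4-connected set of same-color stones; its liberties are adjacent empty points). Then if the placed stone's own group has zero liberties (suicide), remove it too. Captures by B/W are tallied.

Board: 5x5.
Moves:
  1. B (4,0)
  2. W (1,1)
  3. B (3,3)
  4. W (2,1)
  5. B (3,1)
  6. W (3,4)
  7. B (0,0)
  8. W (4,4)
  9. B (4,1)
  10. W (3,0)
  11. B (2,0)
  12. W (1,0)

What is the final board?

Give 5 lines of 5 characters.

Move 1: B@(4,0) -> caps B=0 W=0
Move 2: W@(1,1) -> caps B=0 W=0
Move 3: B@(3,3) -> caps B=0 W=0
Move 4: W@(2,1) -> caps B=0 W=0
Move 5: B@(3,1) -> caps B=0 W=0
Move 6: W@(3,4) -> caps B=0 W=0
Move 7: B@(0,0) -> caps B=0 W=0
Move 8: W@(4,4) -> caps B=0 W=0
Move 9: B@(4,1) -> caps B=0 W=0
Move 10: W@(3,0) -> caps B=0 W=0
Move 11: B@(2,0) -> caps B=1 W=0
Move 12: W@(1,0) -> caps B=1 W=0

Answer: B....
WW...
BW...
.B.BW
BB..W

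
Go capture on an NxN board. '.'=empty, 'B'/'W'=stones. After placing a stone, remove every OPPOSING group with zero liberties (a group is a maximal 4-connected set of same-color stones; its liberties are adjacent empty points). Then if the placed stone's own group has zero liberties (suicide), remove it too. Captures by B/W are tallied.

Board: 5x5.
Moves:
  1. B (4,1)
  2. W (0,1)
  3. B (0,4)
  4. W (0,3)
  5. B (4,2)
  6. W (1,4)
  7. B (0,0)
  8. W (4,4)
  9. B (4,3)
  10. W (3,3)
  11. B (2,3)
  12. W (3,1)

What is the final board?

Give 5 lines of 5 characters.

Move 1: B@(4,1) -> caps B=0 W=0
Move 2: W@(0,1) -> caps B=0 W=0
Move 3: B@(0,4) -> caps B=0 W=0
Move 4: W@(0,3) -> caps B=0 W=0
Move 5: B@(4,2) -> caps B=0 W=0
Move 6: W@(1,4) -> caps B=0 W=1
Move 7: B@(0,0) -> caps B=0 W=1
Move 8: W@(4,4) -> caps B=0 W=1
Move 9: B@(4,3) -> caps B=0 W=1
Move 10: W@(3,3) -> caps B=0 W=1
Move 11: B@(2,3) -> caps B=0 W=1
Move 12: W@(3,1) -> caps B=0 W=1

Answer: BW.W.
....W
...B.
.W.W.
.BBBW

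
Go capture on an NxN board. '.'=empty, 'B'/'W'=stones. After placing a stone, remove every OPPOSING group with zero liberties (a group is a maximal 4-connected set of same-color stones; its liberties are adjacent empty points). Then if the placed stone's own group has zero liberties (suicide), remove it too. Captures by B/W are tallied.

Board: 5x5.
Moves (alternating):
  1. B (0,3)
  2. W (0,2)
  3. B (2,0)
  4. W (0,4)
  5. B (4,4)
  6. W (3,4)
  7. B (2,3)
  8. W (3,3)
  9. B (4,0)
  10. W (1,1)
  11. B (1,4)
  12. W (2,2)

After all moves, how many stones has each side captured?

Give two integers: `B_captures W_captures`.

Answer: 1 0

Derivation:
Move 1: B@(0,3) -> caps B=0 W=0
Move 2: W@(0,2) -> caps B=0 W=0
Move 3: B@(2,0) -> caps B=0 W=0
Move 4: W@(0,4) -> caps B=0 W=0
Move 5: B@(4,4) -> caps B=0 W=0
Move 6: W@(3,4) -> caps B=0 W=0
Move 7: B@(2,3) -> caps B=0 W=0
Move 8: W@(3,3) -> caps B=0 W=0
Move 9: B@(4,0) -> caps B=0 W=0
Move 10: W@(1,1) -> caps B=0 W=0
Move 11: B@(1,4) -> caps B=1 W=0
Move 12: W@(2,2) -> caps B=1 W=0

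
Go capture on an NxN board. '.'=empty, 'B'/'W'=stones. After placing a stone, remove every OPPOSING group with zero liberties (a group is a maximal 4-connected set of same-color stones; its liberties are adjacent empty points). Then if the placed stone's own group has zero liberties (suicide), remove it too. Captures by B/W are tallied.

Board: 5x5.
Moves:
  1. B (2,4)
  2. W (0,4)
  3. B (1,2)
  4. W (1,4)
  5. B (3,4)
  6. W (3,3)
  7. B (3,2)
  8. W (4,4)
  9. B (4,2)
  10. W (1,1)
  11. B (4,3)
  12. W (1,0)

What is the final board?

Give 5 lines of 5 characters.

Move 1: B@(2,4) -> caps B=0 W=0
Move 2: W@(0,4) -> caps B=0 W=0
Move 3: B@(1,2) -> caps B=0 W=0
Move 4: W@(1,4) -> caps B=0 W=0
Move 5: B@(3,4) -> caps B=0 W=0
Move 6: W@(3,3) -> caps B=0 W=0
Move 7: B@(3,2) -> caps B=0 W=0
Move 8: W@(4,4) -> caps B=0 W=0
Move 9: B@(4,2) -> caps B=0 W=0
Move 10: W@(1,1) -> caps B=0 W=0
Move 11: B@(4,3) -> caps B=1 W=0
Move 12: W@(1,0) -> caps B=1 W=0

Answer: ....W
WWB.W
....B
..BWB
..BB.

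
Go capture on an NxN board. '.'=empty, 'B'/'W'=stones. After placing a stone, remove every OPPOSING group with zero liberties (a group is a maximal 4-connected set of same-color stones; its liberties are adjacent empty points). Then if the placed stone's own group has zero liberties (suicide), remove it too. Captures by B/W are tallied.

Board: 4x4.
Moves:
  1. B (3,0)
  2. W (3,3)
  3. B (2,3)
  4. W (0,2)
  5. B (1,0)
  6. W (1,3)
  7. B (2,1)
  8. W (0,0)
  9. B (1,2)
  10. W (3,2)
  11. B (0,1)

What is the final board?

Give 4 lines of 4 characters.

Move 1: B@(3,0) -> caps B=0 W=0
Move 2: W@(3,3) -> caps B=0 W=0
Move 3: B@(2,3) -> caps B=0 W=0
Move 4: W@(0,2) -> caps B=0 W=0
Move 5: B@(1,0) -> caps B=0 W=0
Move 6: W@(1,3) -> caps B=0 W=0
Move 7: B@(2,1) -> caps B=0 W=0
Move 8: W@(0,0) -> caps B=0 W=0
Move 9: B@(1,2) -> caps B=0 W=0
Move 10: W@(3,2) -> caps B=0 W=0
Move 11: B@(0,1) -> caps B=1 W=0

Answer: .BW.
B.BW
.B.B
B.WW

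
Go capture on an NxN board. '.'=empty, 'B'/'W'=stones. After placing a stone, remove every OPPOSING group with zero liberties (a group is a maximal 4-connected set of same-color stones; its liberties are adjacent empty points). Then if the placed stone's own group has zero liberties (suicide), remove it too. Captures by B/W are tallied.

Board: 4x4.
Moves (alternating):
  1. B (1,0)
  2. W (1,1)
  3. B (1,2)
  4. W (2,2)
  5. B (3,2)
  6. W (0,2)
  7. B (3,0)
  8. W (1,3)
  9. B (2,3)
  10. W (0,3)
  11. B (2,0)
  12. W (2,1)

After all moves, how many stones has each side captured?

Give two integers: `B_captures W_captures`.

Answer: 0 1

Derivation:
Move 1: B@(1,0) -> caps B=0 W=0
Move 2: W@(1,1) -> caps B=0 W=0
Move 3: B@(1,2) -> caps B=0 W=0
Move 4: W@(2,2) -> caps B=0 W=0
Move 5: B@(3,2) -> caps B=0 W=0
Move 6: W@(0,2) -> caps B=0 W=0
Move 7: B@(3,0) -> caps B=0 W=0
Move 8: W@(1,3) -> caps B=0 W=1
Move 9: B@(2,3) -> caps B=0 W=1
Move 10: W@(0,3) -> caps B=0 W=1
Move 11: B@(2,0) -> caps B=0 W=1
Move 12: W@(2,1) -> caps B=0 W=1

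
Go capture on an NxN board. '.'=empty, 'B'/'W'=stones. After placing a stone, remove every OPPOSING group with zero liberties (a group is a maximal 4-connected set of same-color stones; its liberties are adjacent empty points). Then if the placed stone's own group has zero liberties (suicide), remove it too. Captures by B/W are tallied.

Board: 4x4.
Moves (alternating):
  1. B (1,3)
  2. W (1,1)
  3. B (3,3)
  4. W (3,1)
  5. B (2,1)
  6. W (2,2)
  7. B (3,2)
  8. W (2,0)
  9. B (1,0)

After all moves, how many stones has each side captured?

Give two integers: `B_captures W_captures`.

Move 1: B@(1,3) -> caps B=0 W=0
Move 2: W@(1,1) -> caps B=0 W=0
Move 3: B@(3,3) -> caps B=0 W=0
Move 4: W@(3,1) -> caps B=0 W=0
Move 5: B@(2,1) -> caps B=0 W=0
Move 6: W@(2,2) -> caps B=0 W=0
Move 7: B@(3,2) -> caps B=0 W=0
Move 8: W@(2,0) -> caps B=0 W=1
Move 9: B@(1,0) -> caps B=0 W=1

Answer: 0 1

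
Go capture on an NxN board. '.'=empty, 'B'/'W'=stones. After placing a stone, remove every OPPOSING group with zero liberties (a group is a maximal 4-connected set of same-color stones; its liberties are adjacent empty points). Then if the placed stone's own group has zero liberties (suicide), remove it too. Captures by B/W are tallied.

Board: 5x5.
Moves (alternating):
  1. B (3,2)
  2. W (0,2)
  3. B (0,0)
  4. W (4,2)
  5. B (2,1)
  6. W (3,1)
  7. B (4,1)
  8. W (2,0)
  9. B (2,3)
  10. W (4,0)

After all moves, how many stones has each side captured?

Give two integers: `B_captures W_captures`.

Answer: 0 1

Derivation:
Move 1: B@(3,2) -> caps B=0 W=0
Move 2: W@(0,2) -> caps B=0 W=0
Move 3: B@(0,0) -> caps B=0 W=0
Move 4: W@(4,2) -> caps B=0 W=0
Move 5: B@(2,1) -> caps B=0 W=0
Move 6: W@(3,1) -> caps B=0 W=0
Move 7: B@(4,1) -> caps B=0 W=0
Move 8: W@(2,0) -> caps B=0 W=0
Move 9: B@(2,3) -> caps B=0 W=0
Move 10: W@(4,0) -> caps B=0 W=1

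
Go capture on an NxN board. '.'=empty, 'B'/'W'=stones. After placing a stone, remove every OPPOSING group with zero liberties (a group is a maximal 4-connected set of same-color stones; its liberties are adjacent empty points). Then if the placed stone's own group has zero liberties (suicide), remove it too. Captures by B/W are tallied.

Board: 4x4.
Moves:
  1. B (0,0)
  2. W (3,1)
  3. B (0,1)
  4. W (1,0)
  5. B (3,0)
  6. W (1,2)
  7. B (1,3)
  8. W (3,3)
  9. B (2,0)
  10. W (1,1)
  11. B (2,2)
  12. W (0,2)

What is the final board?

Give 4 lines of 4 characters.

Answer: ..W.
WWWB
B.B.
BW.W

Derivation:
Move 1: B@(0,0) -> caps B=0 W=0
Move 2: W@(3,1) -> caps B=0 W=0
Move 3: B@(0,1) -> caps B=0 W=0
Move 4: W@(1,0) -> caps B=0 W=0
Move 5: B@(3,0) -> caps B=0 W=0
Move 6: W@(1,2) -> caps B=0 W=0
Move 7: B@(1,3) -> caps B=0 W=0
Move 8: W@(3,3) -> caps B=0 W=0
Move 9: B@(2,0) -> caps B=0 W=0
Move 10: W@(1,1) -> caps B=0 W=0
Move 11: B@(2,2) -> caps B=0 W=0
Move 12: W@(0,2) -> caps B=0 W=2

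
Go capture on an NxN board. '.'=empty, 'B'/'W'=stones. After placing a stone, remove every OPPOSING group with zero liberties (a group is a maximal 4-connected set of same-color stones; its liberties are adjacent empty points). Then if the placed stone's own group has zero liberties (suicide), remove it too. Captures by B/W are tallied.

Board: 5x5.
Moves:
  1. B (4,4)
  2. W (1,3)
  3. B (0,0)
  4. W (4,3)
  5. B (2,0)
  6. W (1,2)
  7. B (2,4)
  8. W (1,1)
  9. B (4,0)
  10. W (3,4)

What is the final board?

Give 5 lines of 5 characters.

Answer: B....
.WWW.
B...B
....W
B..W.

Derivation:
Move 1: B@(4,4) -> caps B=0 W=0
Move 2: W@(1,3) -> caps B=0 W=0
Move 3: B@(0,0) -> caps B=0 W=0
Move 4: W@(4,3) -> caps B=0 W=0
Move 5: B@(2,0) -> caps B=0 W=0
Move 6: W@(1,2) -> caps B=0 W=0
Move 7: B@(2,4) -> caps B=0 W=0
Move 8: W@(1,1) -> caps B=0 W=0
Move 9: B@(4,0) -> caps B=0 W=0
Move 10: W@(3,4) -> caps B=0 W=1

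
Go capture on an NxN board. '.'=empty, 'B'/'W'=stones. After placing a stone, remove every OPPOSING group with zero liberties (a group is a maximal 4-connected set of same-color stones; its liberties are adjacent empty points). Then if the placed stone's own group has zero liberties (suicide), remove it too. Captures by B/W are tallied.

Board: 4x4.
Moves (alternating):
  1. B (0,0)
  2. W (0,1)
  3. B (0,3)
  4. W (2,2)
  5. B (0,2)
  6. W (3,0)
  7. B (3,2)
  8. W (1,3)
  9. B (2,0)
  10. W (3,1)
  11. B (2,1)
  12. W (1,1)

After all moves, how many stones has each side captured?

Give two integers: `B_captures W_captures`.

Answer: 2 0

Derivation:
Move 1: B@(0,0) -> caps B=0 W=0
Move 2: W@(0,1) -> caps B=0 W=0
Move 3: B@(0,3) -> caps B=0 W=0
Move 4: W@(2,2) -> caps B=0 W=0
Move 5: B@(0,2) -> caps B=0 W=0
Move 6: W@(3,0) -> caps B=0 W=0
Move 7: B@(3,2) -> caps B=0 W=0
Move 8: W@(1,3) -> caps B=0 W=0
Move 9: B@(2,0) -> caps B=0 W=0
Move 10: W@(3,1) -> caps B=0 W=0
Move 11: B@(2,1) -> caps B=2 W=0
Move 12: W@(1,1) -> caps B=2 W=0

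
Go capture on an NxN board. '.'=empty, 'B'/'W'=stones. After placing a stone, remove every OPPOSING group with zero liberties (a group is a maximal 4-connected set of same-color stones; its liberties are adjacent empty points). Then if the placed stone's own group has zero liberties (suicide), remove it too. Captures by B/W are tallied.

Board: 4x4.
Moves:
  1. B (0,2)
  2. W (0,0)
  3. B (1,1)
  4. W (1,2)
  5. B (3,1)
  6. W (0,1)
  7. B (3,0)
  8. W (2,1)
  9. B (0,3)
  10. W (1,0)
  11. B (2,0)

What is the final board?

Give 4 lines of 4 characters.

Move 1: B@(0,2) -> caps B=0 W=0
Move 2: W@(0,0) -> caps B=0 W=0
Move 3: B@(1,1) -> caps B=0 W=0
Move 4: W@(1,2) -> caps B=0 W=0
Move 5: B@(3,1) -> caps B=0 W=0
Move 6: W@(0,1) -> caps B=0 W=0
Move 7: B@(3,0) -> caps B=0 W=0
Move 8: W@(2,1) -> caps B=0 W=0
Move 9: B@(0,3) -> caps B=0 W=0
Move 10: W@(1,0) -> caps B=0 W=1
Move 11: B@(2,0) -> caps B=0 W=1

Answer: WWBB
W.W.
BW..
BB..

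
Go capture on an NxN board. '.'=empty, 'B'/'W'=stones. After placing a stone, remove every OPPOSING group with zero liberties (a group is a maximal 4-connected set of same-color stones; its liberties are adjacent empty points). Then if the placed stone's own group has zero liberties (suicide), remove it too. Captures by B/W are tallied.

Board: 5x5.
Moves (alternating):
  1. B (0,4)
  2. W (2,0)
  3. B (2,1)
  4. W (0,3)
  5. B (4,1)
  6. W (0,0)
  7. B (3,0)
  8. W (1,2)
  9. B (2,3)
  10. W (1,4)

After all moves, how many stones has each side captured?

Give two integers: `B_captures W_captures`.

Move 1: B@(0,4) -> caps B=0 W=0
Move 2: W@(2,0) -> caps B=0 W=0
Move 3: B@(2,1) -> caps B=0 W=0
Move 4: W@(0,3) -> caps B=0 W=0
Move 5: B@(4,1) -> caps B=0 W=0
Move 6: W@(0,0) -> caps B=0 W=0
Move 7: B@(3,0) -> caps B=0 W=0
Move 8: W@(1,2) -> caps B=0 W=0
Move 9: B@(2,3) -> caps B=0 W=0
Move 10: W@(1,4) -> caps B=0 W=1

Answer: 0 1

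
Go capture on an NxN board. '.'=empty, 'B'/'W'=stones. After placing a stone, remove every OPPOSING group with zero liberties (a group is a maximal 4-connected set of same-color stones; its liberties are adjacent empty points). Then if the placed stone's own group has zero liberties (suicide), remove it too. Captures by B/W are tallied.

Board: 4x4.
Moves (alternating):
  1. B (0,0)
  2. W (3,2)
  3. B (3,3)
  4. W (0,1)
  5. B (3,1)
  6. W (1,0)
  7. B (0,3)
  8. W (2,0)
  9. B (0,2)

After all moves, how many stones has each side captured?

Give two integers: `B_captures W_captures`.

Answer: 0 1

Derivation:
Move 1: B@(0,0) -> caps B=0 W=0
Move 2: W@(3,2) -> caps B=0 W=0
Move 3: B@(3,3) -> caps B=0 W=0
Move 4: W@(0,1) -> caps B=0 W=0
Move 5: B@(3,1) -> caps B=0 W=0
Move 6: W@(1,0) -> caps B=0 W=1
Move 7: B@(0,3) -> caps B=0 W=1
Move 8: W@(2,0) -> caps B=0 W=1
Move 9: B@(0,2) -> caps B=0 W=1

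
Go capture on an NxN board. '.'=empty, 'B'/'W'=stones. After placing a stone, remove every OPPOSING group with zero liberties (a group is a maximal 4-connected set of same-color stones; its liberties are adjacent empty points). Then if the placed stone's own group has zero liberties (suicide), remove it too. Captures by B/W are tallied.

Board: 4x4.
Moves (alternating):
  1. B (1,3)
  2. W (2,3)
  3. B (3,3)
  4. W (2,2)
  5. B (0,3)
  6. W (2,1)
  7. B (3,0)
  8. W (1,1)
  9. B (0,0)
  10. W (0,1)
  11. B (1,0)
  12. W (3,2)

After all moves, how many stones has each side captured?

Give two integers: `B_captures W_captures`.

Answer: 0 1

Derivation:
Move 1: B@(1,3) -> caps B=0 W=0
Move 2: W@(2,3) -> caps B=0 W=0
Move 3: B@(3,3) -> caps B=0 W=0
Move 4: W@(2,2) -> caps B=0 W=0
Move 5: B@(0,3) -> caps B=0 W=0
Move 6: W@(2,1) -> caps B=0 W=0
Move 7: B@(3,0) -> caps B=0 W=0
Move 8: W@(1,1) -> caps B=0 W=0
Move 9: B@(0,0) -> caps B=0 W=0
Move 10: W@(0,1) -> caps B=0 W=0
Move 11: B@(1,0) -> caps B=0 W=0
Move 12: W@(3,2) -> caps B=0 W=1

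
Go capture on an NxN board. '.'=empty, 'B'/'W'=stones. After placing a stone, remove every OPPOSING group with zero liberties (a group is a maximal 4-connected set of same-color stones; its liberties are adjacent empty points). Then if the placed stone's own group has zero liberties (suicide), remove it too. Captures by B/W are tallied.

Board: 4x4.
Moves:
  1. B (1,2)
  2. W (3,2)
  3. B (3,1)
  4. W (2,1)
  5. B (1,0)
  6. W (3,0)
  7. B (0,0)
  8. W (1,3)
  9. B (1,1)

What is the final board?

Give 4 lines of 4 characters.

Move 1: B@(1,2) -> caps B=0 W=0
Move 2: W@(3,2) -> caps B=0 W=0
Move 3: B@(3,1) -> caps B=0 W=0
Move 4: W@(2,1) -> caps B=0 W=0
Move 5: B@(1,0) -> caps B=0 W=0
Move 6: W@(3,0) -> caps B=0 W=1
Move 7: B@(0,0) -> caps B=0 W=1
Move 8: W@(1,3) -> caps B=0 W=1
Move 9: B@(1,1) -> caps B=0 W=1

Answer: B...
BBBW
.W..
W.W.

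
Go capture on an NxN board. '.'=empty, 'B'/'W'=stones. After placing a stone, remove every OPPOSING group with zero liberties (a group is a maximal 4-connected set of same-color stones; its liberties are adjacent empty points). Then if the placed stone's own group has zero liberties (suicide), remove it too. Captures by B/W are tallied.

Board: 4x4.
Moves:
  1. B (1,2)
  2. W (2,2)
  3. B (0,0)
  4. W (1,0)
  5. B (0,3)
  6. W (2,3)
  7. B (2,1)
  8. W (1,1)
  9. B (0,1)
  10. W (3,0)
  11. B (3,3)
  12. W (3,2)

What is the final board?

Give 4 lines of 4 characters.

Move 1: B@(1,2) -> caps B=0 W=0
Move 2: W@(2,2) -> caps B=0 W=0
Move 3: B@(0,0) -> caps B=0 W=0
Move 4: W@(1,0) -> caps B=0 W=0
Move 5: B@(0,3) -> caps B=0 W=0
Move 6: W@(2,3) -> caps B=0 W=0
Move 7: B@(2,1) -> caps B=0 W=0
Move 8: W@(1,1) -> caps B=0 W=0
Move 9: B@(0,1) -> caps B=0 W=0
Move 10: W@(3,0) -> caps B=0 W=0
Move 11: B@(3,3) -> caps B=0 W=0
Move 12: W@(3,2) -> caps B=0 W=1

Answer: BB.B
WWB.
.BWW
W.W.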